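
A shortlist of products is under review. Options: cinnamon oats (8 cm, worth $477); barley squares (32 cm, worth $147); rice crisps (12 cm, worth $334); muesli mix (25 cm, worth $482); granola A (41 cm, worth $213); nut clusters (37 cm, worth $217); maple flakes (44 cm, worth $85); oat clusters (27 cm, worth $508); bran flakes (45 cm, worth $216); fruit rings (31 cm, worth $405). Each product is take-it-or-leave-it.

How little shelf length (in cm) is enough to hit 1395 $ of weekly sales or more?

60

Minimise cm subject to total weekly sales ≥ 1395.
cinnamon oats + muesli mix + oat clusters reaches 1467 using 60 cm.
Below 60 cm the best achievable stays under 1395.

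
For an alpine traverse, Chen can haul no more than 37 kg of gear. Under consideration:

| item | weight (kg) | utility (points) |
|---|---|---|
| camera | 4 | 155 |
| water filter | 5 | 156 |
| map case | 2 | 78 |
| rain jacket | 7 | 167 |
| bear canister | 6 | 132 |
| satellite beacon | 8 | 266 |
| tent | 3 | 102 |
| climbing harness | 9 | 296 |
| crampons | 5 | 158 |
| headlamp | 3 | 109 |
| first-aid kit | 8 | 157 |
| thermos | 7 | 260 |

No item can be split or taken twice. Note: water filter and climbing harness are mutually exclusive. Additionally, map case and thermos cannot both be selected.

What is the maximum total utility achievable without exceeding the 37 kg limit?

1244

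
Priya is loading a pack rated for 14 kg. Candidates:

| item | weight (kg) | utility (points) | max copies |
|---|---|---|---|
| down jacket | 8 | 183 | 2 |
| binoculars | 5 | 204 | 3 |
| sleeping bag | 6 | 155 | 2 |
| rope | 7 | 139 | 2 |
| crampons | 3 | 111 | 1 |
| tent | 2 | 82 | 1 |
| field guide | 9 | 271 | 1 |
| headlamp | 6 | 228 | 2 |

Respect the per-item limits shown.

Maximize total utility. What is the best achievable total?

543

Density check — tent 41.00, binoculars 40.80, headlamp 38.00, crampons 37.00 are the best per kg.
Taking the top-ratio items first gives 2×binoculars + tent for 490 (12 kg).
The 7 kg tied up in binoculars and tent is better spent on crampons + headlamp — total rises to 543 (14 kg).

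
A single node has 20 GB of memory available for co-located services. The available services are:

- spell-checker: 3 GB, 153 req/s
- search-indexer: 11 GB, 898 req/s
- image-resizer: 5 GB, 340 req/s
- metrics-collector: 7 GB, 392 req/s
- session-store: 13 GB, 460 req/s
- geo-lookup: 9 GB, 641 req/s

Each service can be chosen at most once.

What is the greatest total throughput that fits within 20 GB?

1539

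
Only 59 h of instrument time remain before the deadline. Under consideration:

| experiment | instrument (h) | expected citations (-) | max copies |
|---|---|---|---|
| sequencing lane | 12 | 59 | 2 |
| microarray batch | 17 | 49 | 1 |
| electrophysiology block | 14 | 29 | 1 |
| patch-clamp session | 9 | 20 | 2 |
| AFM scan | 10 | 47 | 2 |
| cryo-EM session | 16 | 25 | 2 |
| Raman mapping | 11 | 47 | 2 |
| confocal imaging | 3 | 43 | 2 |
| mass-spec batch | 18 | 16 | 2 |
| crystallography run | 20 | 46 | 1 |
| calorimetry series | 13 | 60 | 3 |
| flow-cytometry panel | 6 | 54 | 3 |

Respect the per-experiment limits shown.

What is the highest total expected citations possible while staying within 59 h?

414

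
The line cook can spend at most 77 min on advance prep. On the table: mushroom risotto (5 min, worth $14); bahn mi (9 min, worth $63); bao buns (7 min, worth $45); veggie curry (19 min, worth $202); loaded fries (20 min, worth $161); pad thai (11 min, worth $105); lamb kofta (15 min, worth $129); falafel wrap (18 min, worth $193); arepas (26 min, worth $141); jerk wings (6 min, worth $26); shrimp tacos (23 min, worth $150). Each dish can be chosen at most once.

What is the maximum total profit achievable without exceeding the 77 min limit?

Greedy by ratio would take mushroom risotto + bahn mi + veggie curry + pad thai + lamb kofta + falafel wrap: 77 min used, total 706.
Replace mushroom risotto and lamb kofta with loaded fries: the trade gains 18 net, giving 724 at 77 min.

724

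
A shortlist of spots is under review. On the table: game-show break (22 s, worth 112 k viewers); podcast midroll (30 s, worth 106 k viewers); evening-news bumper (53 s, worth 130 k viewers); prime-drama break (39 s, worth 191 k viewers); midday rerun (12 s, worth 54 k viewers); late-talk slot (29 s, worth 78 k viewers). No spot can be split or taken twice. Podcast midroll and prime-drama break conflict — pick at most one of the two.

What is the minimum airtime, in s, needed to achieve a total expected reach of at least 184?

39

Need the lightest bundle worth ≥ 184.
prime-drama break reaches 191 using 39 s.
Below 39 s the best achievable stays under 184.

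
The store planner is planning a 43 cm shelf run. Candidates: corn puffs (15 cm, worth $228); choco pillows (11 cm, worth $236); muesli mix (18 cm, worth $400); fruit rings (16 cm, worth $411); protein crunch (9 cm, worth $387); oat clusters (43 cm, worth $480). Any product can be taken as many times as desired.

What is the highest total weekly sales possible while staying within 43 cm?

Filling by ratio: 4×protein crunch for 1548, with 7 cm left unused.
Dropping protein crunch frees 9 cm; slotting in fruit rings (16 cm) lifts the total to 1572 at 43 cm.
That's the maximum — no swap from here does better than 1572.

1572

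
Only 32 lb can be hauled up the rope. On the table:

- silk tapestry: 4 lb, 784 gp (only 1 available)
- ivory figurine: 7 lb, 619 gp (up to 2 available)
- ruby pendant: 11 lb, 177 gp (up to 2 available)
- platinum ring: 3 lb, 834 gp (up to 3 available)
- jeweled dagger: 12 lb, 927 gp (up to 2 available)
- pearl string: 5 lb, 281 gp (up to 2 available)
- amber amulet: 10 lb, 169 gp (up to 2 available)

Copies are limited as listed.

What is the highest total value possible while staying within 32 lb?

4832

Taking the top-ratio items first gives silk tapestry + 2×ivory figurine + 3×platinum ring + pearl string for 4805 (32 lb).
The 12 lb tied up in ivory figurine and pearl string is better spent on jeweled dagger — total rises to 4832 (32 lb).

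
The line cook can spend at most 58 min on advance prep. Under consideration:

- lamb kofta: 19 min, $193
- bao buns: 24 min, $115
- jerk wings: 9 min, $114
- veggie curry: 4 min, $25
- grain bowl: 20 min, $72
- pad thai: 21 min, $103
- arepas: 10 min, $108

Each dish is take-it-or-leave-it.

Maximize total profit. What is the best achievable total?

Greedy by ratio would take lamb kofta + jerk wings + veggie curry + arepas: 42 min used, total 440.
Replace veggie curry with grain bowl: the trade gains 47 net, giving 487 at 58 min.
Every other selection either busts 58 min or fails to beat 487.

487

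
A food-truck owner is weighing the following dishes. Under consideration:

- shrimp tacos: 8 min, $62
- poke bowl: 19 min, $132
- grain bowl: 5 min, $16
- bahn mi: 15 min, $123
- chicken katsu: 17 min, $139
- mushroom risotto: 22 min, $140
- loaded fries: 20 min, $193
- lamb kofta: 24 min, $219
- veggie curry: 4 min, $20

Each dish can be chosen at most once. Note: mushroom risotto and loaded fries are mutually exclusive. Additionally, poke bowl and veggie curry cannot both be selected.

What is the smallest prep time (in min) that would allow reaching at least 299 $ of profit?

Minimise min subject to total profit ≥ 299.
bahn mi + loaded fries: 316 profit at 35 min.
No combination under 35 min hits 299.

35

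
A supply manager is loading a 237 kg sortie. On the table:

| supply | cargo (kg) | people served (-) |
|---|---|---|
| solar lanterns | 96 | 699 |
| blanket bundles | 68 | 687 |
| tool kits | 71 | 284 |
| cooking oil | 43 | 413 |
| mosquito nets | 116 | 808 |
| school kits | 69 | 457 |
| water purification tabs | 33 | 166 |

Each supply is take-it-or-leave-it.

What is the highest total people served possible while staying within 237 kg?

Greedy by ratio would take solar lanterns + blanket bundles + cooking oil: 207 kg used, total 1799.
The 96 kg tied up in solar lanterns is better spent on mosquito nets — total rises to 1908 (227 kg).
The closest alternative, solar lanterns + blanket bundles + school kits, reaches only 1843.

1908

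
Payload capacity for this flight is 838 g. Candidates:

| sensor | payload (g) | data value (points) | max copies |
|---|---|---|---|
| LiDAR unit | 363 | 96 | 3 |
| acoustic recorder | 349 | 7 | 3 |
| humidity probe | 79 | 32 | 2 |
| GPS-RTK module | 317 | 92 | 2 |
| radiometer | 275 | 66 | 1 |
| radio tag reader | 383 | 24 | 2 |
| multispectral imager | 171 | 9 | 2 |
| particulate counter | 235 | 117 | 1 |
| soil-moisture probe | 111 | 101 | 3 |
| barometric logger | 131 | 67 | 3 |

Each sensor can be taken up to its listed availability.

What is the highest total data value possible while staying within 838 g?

554

Density check — soil-moisture probe 0.91, barometric logger 0.51, particulate counter 0.50, humidity probe 0.41 are the best per g.
A density-first pass picks humidity probe + 3×soil-moisture probe + 3×barometric logger — 536 at 805 g.
Dropping humidity probe and barometric logger frees 210 g; slotting in particulate counter (235 g) lifts the total to 554 at 830 g.
That's the maximum — no swap from here does better than 554.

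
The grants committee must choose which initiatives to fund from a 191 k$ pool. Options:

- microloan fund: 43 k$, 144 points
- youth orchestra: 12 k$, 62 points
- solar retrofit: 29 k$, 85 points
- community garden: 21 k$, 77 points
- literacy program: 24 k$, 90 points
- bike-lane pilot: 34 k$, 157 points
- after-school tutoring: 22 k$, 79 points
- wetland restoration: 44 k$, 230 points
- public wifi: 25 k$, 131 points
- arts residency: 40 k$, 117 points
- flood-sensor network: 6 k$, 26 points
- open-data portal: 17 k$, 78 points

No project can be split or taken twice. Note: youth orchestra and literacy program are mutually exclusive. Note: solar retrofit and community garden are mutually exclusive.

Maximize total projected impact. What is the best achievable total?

848

Density check — public wifi 5.24, wetland restoration 5.23, youth orchestra 5.17 are the best per k$.
Youth orchestra + solar retrofit + bike-lane pilot + after-school tutoring + wetland restoration + public wifi + flood-sensor network + open-data portal uses 189 of the 191 k$ and totals 848.
An exhaustive check of the 4096 subsets confirms 848.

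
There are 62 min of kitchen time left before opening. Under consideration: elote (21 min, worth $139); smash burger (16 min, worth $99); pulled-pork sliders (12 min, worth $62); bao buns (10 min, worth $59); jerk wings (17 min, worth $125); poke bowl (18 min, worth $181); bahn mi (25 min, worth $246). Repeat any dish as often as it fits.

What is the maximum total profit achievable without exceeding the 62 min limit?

608

Filling by ratio: 3×poke bowl for 543, with 8 min left unused.
Replace poke bowl with bahn mi: the trade gains 65 net, giving 608 at 61 min.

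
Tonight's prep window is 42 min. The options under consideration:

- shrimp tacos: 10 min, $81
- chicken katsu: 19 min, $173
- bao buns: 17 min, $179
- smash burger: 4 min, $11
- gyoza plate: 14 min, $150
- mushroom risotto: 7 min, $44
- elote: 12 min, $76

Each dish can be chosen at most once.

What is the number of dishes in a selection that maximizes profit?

3

Optimal total is 410.
One optimal bundle: shrimp tacos + bao buns + gyoza plate (41 min).
Any selection reaching 410 contains exactly 3 dishes.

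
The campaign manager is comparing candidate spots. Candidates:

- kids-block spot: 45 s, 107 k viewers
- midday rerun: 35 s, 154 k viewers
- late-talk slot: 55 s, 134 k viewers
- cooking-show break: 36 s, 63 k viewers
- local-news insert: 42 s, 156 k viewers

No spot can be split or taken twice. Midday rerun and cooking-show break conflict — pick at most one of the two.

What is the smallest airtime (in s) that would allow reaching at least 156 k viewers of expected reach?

42

Minimise s subject to total expected reach ≥ 156.
local-news insert: 156 expected reach at 42 s.
No combination under 42 s hits 156.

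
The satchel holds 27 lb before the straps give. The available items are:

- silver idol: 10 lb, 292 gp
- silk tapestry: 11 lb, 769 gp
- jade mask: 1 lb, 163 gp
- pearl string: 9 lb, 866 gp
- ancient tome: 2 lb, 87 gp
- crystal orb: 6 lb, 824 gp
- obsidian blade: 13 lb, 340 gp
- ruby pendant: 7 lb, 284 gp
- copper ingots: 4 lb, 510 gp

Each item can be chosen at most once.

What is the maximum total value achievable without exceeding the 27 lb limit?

2647

Density check — jade mask 163.00, crystal orb 137.33, copper ingots 127.50 are the best per lb.
Greedy by ratio would take jade mask + pearl string + ancient tome + crystal orb + copper ingots: 22 lb used, total 2450.
Dropping ancient tome frees 2 lb; slotting in ruby pendant (7 lb) lifts the total to 2647 at 27 lb.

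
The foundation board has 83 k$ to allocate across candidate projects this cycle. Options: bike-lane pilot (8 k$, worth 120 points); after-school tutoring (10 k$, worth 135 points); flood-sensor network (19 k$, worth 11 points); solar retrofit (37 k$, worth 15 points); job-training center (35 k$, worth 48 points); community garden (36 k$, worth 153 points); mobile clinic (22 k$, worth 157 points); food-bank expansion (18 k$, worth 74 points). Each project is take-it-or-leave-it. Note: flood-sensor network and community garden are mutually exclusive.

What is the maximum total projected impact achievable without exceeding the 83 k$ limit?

565

Ranking by ratio (projected impact/k$): bike-lane pilot 15.00, after-school tutoring 13.50, mobile clinic 7.14.
The ratio ordering already packs tightly: bike-lane pilot + after-school tutoring + community garden + mobile clinic, 76 k$, 565.
Next best is bike-lane pilot + after-school tutoring + flood-sensor network + mobile clinic + food-bank expansion at 497 (77 k$) — short by 68.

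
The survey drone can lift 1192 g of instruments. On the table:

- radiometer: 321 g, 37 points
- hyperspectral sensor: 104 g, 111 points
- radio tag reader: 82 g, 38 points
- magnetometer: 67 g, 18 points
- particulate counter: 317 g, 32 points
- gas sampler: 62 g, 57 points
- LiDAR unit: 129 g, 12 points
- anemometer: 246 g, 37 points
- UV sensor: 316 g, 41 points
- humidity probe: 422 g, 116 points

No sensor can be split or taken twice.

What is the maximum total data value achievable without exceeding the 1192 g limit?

Filling by ratio: hyperspectral sensor + radio tag reader + magnetometer + gas sampler + LiDAR unit + anemometer + humidity probe for 389, with 80 g left unused.
Dropping anemometer frees 246 g; slotting in UV sensor (316 g) lifts the total to 393 at 1182 g.

393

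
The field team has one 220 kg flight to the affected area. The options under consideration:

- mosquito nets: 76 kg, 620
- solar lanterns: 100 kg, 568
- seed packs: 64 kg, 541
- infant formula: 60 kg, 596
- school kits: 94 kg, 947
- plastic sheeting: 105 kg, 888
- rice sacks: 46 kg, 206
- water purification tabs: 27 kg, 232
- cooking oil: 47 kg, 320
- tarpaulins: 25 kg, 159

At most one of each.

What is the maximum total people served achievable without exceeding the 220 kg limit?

2084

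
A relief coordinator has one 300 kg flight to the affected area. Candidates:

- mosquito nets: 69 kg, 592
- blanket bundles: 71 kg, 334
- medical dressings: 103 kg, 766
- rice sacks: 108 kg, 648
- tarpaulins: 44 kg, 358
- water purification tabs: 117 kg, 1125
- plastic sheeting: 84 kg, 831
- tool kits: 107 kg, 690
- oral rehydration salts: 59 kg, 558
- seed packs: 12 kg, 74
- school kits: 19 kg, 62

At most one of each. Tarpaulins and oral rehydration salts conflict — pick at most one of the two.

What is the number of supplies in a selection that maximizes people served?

Best achievable people served is 2650.
For example water purification tabs + plastic sheeting + oral rehydration salts + seed packs + school kits achieves it, using 291 kg.
All optima have 5 supplies.

5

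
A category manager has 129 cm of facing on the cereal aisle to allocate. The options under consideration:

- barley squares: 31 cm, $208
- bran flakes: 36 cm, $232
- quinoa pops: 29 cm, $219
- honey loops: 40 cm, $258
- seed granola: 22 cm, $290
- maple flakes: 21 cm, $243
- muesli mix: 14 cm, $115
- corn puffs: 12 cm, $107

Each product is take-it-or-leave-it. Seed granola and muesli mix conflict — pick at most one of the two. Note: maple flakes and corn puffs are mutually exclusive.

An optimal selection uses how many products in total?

4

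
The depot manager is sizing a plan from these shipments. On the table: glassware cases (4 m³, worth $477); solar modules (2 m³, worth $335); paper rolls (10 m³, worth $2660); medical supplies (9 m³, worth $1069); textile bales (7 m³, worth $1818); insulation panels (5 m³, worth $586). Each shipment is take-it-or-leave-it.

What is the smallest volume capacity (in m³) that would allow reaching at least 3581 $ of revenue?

17

Need the lightest bundle worth ≥ 3581.
paper rolls + textile bales: 4478 revenue at 17 m³.
Below 17 m³ the best achievable stays under 3581.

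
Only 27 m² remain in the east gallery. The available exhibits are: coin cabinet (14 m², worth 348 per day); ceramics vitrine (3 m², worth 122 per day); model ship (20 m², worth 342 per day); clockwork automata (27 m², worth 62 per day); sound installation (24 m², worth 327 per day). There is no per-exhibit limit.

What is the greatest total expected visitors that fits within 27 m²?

9×ceramics vitrine uses 27 of the 27 m² and totals 1098.
That's the maximum — no swap from here does better than 1098.

1098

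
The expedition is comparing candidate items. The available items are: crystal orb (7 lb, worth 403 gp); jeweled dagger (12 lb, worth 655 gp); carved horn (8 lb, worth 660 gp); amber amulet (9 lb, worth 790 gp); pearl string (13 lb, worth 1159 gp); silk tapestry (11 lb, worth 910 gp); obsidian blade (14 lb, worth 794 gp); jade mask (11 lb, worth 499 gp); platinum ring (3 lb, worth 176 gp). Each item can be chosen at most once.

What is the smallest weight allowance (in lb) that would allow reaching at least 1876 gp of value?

22

Look for the lowest-weight combination reaching 1876.
amber amulet + pearl string: 1949 value at 22 lb.
Any bundle with less than 22 lb falls short of 1876.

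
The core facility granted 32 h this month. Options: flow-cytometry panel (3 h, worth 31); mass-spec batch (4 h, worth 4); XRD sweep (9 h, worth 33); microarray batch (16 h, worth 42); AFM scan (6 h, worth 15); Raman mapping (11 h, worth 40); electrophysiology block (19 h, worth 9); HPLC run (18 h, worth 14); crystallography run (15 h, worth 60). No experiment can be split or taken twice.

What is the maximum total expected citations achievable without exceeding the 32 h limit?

131

Ranking by ratio (expected citations/h): flow-cytometry panel 10.33, crystallography run 4.00, XRD sweep 3.67.
Greedy by ratio would take flow-cytometry panel + mass-spec batch + XRD sweep + crystallography run: 31 h used, total 128.
Replace mass-spec batch and XRD sweep with Raman mapping: the trade gains 3 net, giving 131 at 29 h.
Next best is flow-cytometry panel + mass-spec batch + XRD sweep + crystallography run at 128 (31 h) — short by 3.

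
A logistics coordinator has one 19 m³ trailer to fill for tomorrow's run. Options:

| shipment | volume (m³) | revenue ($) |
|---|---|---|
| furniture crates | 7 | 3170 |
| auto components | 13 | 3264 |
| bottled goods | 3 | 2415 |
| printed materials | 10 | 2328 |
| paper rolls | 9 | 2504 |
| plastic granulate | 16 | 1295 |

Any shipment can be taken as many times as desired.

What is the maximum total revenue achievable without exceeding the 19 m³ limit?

14490

Taking 6×bottled goods: 18 m³ used, 14490 in revenue.
Nothing else within 19 m³ beats 14490.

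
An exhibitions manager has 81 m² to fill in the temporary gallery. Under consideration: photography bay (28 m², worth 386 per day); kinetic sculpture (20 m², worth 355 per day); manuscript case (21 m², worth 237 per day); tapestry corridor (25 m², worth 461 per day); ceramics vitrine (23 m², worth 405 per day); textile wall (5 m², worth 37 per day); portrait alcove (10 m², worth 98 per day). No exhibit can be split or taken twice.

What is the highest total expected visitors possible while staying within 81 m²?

1319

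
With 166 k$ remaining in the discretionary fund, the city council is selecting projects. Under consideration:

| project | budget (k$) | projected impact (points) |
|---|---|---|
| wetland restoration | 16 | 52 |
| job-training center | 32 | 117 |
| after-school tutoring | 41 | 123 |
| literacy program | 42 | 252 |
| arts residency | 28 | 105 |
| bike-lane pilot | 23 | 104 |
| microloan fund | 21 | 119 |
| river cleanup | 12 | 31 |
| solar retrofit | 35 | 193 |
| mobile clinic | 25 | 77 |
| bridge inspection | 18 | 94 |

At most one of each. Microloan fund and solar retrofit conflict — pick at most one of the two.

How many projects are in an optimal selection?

6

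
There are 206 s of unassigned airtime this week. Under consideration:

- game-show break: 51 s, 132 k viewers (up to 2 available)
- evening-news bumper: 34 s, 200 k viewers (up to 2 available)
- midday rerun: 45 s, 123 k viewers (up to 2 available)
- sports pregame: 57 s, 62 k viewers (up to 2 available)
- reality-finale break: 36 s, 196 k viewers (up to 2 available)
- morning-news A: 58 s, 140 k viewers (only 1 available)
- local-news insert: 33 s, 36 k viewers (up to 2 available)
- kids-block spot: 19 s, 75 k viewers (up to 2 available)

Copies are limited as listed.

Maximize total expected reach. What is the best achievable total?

990

Density check — evening-news bumper 5.88, reality-finale break 5.44, kids-block spot 3.95 are the best per s.
Taking the top-ratio spots first gives 2×evening-news bumper + 2×reality-finale break + 2×kids-block spot for 942 (178 s).
Replace kids-block spot with midday rerun: the trade gains 48 net, giving 990 at 204 s.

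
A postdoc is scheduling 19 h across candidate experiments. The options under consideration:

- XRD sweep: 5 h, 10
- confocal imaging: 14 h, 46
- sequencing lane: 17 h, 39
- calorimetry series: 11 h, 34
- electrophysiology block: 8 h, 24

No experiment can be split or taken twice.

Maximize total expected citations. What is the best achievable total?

58

Greedy by ratio would take XRD sweep + confocal imaging: 19 h used, total 56.
The 19 h tied up in XRD sweep and confocal imaging is better spent on calorimetry series + electrophysiology block — total rises to 58 (19 h).
Runner-up XRD sweep + confocal imaging tops out at 56.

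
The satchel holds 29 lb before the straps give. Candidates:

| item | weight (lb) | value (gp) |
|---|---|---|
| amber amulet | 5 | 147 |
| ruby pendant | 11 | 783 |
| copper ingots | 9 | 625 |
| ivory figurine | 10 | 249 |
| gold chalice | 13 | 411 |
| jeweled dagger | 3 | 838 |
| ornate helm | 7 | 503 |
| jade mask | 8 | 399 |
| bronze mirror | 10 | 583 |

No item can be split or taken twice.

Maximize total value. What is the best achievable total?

Ranking by ratio (value/lb): jeweled dagger 279.33, ornate helm 71.86, ruby pendant 71.18, copper ingots 69.44.
A density-first pass picks ruby pendant + jeweled dagger + ornate helm + jade mask — 2523 at 29 lb.
The 19 lb tied up in ruby pendant and jade mask is better spent on copper ingots + bronze mirror — total rises to 2549 (29 lb).

2549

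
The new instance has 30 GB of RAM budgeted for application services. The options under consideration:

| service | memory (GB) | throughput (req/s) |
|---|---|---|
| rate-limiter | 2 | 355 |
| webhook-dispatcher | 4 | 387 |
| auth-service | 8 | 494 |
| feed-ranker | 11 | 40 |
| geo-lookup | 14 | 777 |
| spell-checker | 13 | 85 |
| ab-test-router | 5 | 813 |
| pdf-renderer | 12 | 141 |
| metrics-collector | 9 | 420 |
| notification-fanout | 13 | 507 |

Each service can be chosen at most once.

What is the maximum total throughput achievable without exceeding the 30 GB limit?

Taking rate-limiter + webhook-dispatcher + auth-service + ab-test-router + metrics-collector: 28 GB used, 2469 in throughput.

2469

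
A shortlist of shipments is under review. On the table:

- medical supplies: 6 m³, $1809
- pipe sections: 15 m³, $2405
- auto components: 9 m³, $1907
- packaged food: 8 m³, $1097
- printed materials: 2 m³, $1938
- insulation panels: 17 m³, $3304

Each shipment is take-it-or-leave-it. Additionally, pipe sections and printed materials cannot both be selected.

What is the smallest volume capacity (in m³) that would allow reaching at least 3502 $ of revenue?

8

Look for the lowest-volume combination reaching 3502.
Taking medical supplies + printed materials gives 3747 (≥ 3502) for 8 m³.
No combination under 8 m³ hits 3502.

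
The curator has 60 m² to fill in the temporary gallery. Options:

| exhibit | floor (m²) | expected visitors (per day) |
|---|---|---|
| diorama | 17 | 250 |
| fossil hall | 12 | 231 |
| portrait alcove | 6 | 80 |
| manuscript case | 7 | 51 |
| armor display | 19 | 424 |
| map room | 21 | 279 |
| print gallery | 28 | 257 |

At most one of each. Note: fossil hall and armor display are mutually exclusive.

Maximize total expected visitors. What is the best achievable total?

953

Density check — armor display 22.32, fossil hall 19.25, diorama 14.71 are the best per m².
Taking diorama + armor display + map room: 57 m² used, 953 in expected visitors.
Next best is diorama + fossil hall + portrait alcove + map room at 840 (56 m²) — short by 113.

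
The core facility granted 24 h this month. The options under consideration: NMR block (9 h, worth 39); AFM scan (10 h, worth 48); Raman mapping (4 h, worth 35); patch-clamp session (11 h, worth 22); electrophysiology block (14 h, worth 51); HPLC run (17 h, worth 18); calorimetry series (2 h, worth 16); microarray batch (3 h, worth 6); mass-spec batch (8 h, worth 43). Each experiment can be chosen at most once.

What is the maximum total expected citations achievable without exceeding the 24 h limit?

Taking AFM scan + Raman mapping + calorimetry series + mass-spec batch: 24 h used, 142 in expected citations.
Every other selection either busts 24 h or fails to beat 142.

142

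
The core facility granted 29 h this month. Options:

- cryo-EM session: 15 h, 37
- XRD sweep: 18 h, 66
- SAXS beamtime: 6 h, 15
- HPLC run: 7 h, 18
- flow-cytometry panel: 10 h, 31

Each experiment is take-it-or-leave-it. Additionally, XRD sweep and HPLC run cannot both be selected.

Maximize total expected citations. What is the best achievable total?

97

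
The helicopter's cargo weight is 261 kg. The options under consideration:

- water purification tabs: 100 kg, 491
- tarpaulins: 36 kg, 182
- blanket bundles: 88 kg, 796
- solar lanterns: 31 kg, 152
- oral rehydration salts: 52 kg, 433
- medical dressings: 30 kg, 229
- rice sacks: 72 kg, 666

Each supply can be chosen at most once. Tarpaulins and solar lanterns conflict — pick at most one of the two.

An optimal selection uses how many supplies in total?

Best achievable people served is 2124.
For example blanket bundles + oral rehydration salts + medical dressings + rice sacks achieves it, using 242 kg.
All optima have 4 supplies.

4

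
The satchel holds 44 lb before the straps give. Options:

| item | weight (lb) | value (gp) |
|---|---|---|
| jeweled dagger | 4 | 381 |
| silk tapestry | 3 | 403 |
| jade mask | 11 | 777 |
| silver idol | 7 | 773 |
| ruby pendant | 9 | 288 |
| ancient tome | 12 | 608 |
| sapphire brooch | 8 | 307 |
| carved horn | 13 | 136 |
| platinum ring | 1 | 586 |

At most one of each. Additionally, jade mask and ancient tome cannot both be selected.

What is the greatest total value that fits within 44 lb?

3515

Best packing: jeweled dagger + silk tapestry + jade mask + silver idol + ruby pendant + sapphire brooch + platinum ring — 43 lb, 3515 total.
Next best is jeweled dagger + silk tapestry + silver idol + ruby pendant + ancient tome + sapphire brooch + platinum ring at 3346 (44 lb) — short by 169.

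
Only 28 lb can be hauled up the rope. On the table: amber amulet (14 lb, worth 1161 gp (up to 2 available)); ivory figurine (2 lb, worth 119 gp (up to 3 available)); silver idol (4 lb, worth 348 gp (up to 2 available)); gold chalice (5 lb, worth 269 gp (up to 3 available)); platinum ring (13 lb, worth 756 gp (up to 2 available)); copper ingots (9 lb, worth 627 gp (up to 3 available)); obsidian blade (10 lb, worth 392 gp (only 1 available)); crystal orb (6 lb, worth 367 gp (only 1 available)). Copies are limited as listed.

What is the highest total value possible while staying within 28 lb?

Taking the top-ratio items first gives amber amulet + 2×silver idol + crystal orb for 2224 (28 lb).
The 14 lb tied up in 2×silver idol and crystal orb is better spent on amber amulet — total rises to 2322 (28 lb).
Every other selection either busts 28 lb or exceeds an availability limit or fails to beat 2322.

2322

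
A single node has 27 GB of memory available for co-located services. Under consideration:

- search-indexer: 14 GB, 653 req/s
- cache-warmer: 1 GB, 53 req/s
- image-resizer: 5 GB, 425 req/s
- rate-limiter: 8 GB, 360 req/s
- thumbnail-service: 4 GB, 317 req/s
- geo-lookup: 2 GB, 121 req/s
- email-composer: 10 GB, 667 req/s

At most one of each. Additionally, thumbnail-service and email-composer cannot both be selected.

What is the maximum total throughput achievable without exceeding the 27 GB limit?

1626

Cache-warmer + image-resizer + rate-limiter + geo-lookup + email-composer uses 26 of the 27 GB and totals 1626.
Nothing else feasible within 27 GB beats 1626.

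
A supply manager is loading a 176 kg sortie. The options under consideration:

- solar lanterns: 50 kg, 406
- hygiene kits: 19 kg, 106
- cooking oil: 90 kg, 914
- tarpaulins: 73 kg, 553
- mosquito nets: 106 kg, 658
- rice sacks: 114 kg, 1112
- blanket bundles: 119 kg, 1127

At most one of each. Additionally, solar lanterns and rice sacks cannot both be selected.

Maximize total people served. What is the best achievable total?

1533

Ranking by ratio (people served/kg): cooking oil 10.16, rice sacks 9.75, blanket bundles 9.47.
The ratio heuristic lands on solar lanterns + hygiene kits + cooking oil (1426) but leaves 17 kg idle.
Replace hygiene kits and cooking oil with blanket bundles: the trade gains 107 net, giving 1533 at 169 kg.
Runner-up cooking oil + tarpaulins tops out at 1467.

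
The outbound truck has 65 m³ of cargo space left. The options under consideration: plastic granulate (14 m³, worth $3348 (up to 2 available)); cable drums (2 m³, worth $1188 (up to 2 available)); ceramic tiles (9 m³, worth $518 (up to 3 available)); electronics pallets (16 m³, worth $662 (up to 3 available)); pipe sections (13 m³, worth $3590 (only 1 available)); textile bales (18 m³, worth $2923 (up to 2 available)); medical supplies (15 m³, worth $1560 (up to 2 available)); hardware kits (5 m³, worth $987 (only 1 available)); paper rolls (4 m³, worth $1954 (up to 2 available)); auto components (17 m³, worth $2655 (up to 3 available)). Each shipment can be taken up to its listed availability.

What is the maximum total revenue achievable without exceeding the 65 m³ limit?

17557

The ratio ordering already packs tightly: 2×plastic granulate + 2×cable drums + pipe sections + hardware kits + 2×paper rolls, 58 m³, 17557.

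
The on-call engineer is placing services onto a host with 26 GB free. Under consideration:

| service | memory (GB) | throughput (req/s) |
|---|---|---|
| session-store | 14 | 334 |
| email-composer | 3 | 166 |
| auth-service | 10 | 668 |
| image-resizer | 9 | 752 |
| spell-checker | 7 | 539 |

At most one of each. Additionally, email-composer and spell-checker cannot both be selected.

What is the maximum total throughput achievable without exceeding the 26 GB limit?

1959

Ranking by ratio (throughput/GB): image-resizer 83.56, spell-checker 77.00, auth-service 66.80.
Auth-service + image-resizer + spell-checker uses 26 of the 26 GB and totals 1959.
No other feasible combination exceeds 1959.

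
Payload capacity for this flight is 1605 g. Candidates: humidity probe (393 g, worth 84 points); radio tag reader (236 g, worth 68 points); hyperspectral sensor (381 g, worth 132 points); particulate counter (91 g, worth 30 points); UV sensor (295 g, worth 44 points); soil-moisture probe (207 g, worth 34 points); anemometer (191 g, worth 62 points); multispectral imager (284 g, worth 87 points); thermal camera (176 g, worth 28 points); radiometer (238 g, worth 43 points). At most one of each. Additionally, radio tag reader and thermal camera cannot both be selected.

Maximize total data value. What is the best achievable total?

The ratio ordering already packs tightly: humidity probe + radio tag reader + hyperspectral sensor + particulate counter + anemometer + multispectral imager, 1576 g, 463.

463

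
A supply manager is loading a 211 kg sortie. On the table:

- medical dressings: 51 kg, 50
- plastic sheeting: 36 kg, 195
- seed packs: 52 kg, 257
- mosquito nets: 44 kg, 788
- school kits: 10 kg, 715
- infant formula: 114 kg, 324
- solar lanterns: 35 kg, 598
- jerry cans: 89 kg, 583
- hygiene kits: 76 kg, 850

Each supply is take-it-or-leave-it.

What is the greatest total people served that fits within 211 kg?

Taking plastic sheeting + mosquito nets + school kits + solar lanterns + hygiene kits: 201 kg used, 3146 in people served.
Next best is mosquito nets + school kits + solar lanterns + hygiene kits at 2951 (165 kg) — short by 195.

3146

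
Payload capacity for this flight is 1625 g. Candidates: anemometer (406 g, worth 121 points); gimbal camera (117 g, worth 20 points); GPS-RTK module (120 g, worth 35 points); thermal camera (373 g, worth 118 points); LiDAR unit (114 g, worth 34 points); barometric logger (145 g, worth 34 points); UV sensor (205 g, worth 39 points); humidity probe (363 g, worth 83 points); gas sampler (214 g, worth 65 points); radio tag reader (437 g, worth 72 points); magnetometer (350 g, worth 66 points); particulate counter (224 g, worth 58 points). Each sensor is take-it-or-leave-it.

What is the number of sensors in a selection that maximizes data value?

7

The maximum data value within 1625 g is 465.
One optimal bundle: anemometer + GPS-RTK module + thermal camera + LiDAR unit + barometric logger + gas sampler + particulate counter (1596 g).
Every optimal selection uses 7 sensors.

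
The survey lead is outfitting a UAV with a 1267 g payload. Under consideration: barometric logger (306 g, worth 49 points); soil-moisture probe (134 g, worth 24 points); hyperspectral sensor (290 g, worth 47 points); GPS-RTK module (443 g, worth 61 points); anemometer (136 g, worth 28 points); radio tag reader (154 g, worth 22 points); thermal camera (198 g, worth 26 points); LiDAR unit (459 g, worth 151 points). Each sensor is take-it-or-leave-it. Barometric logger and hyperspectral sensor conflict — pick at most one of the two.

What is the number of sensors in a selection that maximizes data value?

Best achievable data value is 278.
For example barometric logger + soil-moisture probe + anemometer + thermal camera + LiDAR unit achieves it, using 1233 g.
Any selection reaching 278 contains exactly 5 sensors.

5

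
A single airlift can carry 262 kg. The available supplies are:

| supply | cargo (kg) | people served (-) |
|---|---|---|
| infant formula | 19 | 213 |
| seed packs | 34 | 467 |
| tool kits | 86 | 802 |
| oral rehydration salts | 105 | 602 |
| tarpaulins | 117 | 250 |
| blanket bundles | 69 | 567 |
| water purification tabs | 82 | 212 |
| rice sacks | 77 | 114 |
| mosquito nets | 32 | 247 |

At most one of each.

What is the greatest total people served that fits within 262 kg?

Density check — seed packs 13.74, infant formula 11.21, tool kits 9.33, blanket bundles 8.22 are the best per kg.
Best packing: infant formula + seed packs + tool kits + blanket bundles + mosquito nets — 240 kg, 2296 total.
Runner-up seed packs + tool kits + oral rehydration salts + mosquito nets tops out at 2118.

2296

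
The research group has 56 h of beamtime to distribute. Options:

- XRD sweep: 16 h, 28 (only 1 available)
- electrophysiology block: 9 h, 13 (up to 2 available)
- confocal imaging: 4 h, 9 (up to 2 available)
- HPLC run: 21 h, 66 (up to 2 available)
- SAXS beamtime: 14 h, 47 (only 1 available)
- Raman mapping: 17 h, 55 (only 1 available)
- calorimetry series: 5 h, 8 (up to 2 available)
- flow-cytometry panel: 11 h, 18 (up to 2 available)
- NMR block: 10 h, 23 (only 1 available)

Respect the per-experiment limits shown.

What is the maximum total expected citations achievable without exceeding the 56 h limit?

A density-first pass picks confocal imaging + HPLC run + SAXS beamtime + Raman mapping — 177 at 56 h.
Dropping confocal imaging and Raman mapping frees 21 h; slotting in HPLC run (21 h) lifts the total to 179 at 56 h.
Nothing else within 56 h beats 179.

179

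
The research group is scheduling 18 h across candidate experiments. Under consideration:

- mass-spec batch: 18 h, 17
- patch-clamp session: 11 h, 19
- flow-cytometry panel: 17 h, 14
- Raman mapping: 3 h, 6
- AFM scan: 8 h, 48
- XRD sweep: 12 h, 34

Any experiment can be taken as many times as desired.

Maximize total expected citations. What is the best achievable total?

Best packing: 2×AFM scan — 16 h, 96 total.
Every other selection either busts 18 h or fails to beat 96.

96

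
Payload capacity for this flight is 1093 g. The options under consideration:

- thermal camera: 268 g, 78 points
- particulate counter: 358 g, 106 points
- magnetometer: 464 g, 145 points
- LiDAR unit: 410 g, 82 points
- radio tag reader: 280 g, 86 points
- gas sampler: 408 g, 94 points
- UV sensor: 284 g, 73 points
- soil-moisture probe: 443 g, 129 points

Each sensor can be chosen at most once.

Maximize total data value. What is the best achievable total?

Taking the top-ratio sensors first gives thermal camera + magnetometer + radio tag reader for 309 (1012 g).
Dropping radio tag reader frees 280 g; slotting in particulate counter (358 g) lifts the total to 329 at 1090 g.
That's the maximum — no swap from here does better than 329.

329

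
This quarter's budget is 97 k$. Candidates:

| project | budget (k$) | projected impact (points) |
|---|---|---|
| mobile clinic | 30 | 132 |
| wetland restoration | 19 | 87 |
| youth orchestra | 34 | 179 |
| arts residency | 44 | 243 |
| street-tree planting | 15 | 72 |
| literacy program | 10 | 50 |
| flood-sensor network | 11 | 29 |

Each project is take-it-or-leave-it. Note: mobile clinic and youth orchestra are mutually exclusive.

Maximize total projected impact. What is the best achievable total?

509

Ranking by ratio (projected impact/k$): arts residency 5.52, youth orchestra 5.26, literacy program 5.00, street-tree planting 4.80.
A density-first pass picks youth orchestra + arts residency + literacy program — 472 at 88 k$.
Dropping literacy program frees 10 k$; slotting in wetland restoration (19 k$) lifts the total to 509 at 97 k$.
No other feasible combination exceeds 509.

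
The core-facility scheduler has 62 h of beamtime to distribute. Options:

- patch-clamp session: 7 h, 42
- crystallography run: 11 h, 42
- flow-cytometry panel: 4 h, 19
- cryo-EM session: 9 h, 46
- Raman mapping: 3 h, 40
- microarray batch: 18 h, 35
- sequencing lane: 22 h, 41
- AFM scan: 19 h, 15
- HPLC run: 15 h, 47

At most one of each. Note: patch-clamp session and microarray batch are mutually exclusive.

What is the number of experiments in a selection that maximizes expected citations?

Optimal total is 236.
patch-clamp session + crystallography run + flow-cytometry panel + cryo-EM session + Raman mapping + HPLC run hits 236 at 49 h.
All optima have 6 experiments.

6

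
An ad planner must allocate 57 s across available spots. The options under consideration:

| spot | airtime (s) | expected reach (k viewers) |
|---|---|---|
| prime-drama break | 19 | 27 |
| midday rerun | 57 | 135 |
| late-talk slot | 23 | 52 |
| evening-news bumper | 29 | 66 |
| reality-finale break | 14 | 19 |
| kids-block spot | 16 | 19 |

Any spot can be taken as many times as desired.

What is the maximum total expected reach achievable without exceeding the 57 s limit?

135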